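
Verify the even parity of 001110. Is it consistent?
Sum of all bits: 0+0+1+1+1+0 = 3; 3 mod 2 = 1. Result is 1 → parity error detected.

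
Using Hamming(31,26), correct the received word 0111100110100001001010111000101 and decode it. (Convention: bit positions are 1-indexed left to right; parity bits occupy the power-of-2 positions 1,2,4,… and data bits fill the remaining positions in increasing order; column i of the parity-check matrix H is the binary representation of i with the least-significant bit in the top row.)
Syndrome s = H · r^T (mod 2), r = 0111100110100001001010111000101:
  s[0] = (1010101010101010101010101010101)·(0111100110100001001010111000101) mod 2 = 0+0+1+0+1+0+0+0+1+0+1+0+0+0+0+0+0+0+1+0+1+0+1+0+1+0+0+0+1+0+1 mod 2 = 0
  s[1] = (0110011001100110011001100110011)·(0111100110100001001010111000101) mod 2 = 0+1+1+0+0+0+0+0+0+0+1+0+0+0+0+0+0+0+1+0+0+0+1+0+0+0+0+0+0+0+1 mod 2 = 0
  s[2] = (0001111000011110000111100001111)·(0111100110100001001010111000101) mod 2 = 0+0+0+1+1+0+0+0+0+0+0+0+0+0+0+0+0+0+0+0+1+0+1+0+0+0+0+0+1+0+1 mod 2 = 0
  s[3] = (0000000111111110000000011111111)·(0111100110100001001010111000101) mod 2 = 0+0+0+0+0+0+0+1+1+0+1+0+0+0+0+0+0+0+0+0+0+0+0+1+1+0+0+0+1+0+1 mod 2 = 1
  s[4] = (0000000000000001111111111111111)·(0111100110100001001010111000101) mod 2 = 0+0+0+0+0+0+0+0+0+0+0+0+0+0+0+1+0+0+1+0+1+0+1+1+1+0+0+0+1+0+1 mod 2 = 0
Syndrome = 00010
Column 8 of H equals this syndrome → error at bit 8 (1-indexed).
Flip bit 8: 0111100110100001001010111000101 → 0111100010100001001010111000101
Extract data bits at positions {3,5,6,7,9,10,11,12,13,14,15,17,18,19,20,21,22,23,24,25,26,27,28,29,30,31}: 11001010000001010111000101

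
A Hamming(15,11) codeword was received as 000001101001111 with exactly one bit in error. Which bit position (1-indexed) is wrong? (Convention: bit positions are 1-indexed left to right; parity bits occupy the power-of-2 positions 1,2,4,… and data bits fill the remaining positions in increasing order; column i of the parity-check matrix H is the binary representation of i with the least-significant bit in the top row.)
Syndrome s = H · r^T (mod 2), r = 000001101001111:
  s[0] = (101010101010101)·(000001101001111) mod 2 = 0+0+0+0+0+0+1+0+1+0+0+0+1+0+1 mod 2 = 0
  s[1] = (011001100110011)·(000001101001111) mod 2 = 0+0+0+0+0+1+1+0+0+0+0+0+0+1+1 mod 2 = 0
  s[2] = (000111100001111)·(000001101001111) mod 2 = 0+0+0+0+0+1+1+0+0+0+0+1+1+1+1 mod 2 = 0
  s[3] = (000000011111111)·(000001101001111) mod 2 = 0+0+0+0+0+0+0+0+1+0+0+1+1+1+1 mod 2 = 1
Syndrome = 0001
Column i of H is the binary representation of i, so the syndrome is the binary index of the flipped bit.
Read s = 0001 with s[0] as LSB: 0·2^0 + 0·2^1 + 0·2^2 + 1·2^3 = 8.
Error is at bit position 8.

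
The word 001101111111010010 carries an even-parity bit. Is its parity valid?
Sum of all bits: 0+0+1+1+0+1+1+1+1+1+1+1+0+1+0+0+1+0 = 11; 11 mod 2 = 1. Result is 1 → parity error detected.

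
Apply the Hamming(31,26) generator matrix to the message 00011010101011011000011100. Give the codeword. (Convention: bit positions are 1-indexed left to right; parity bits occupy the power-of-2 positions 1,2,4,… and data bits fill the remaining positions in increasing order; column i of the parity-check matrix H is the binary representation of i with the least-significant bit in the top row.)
Codeword c = d · G (mod 2), d = 00011010101011011000011100:
  c[0] = d·G[:,0] = (00011010101011011000011100)·(11011010101101010101010101) mod 2 = 0+0+0+1+1+0+1+0+1+0+1+0+0+1+0+1+0+0+0+0+0+1+0+1+0+0 mod 2 = 1
  c[1] = d·G[:,1] = (00011010101011011000011100)·(10110110011011001100110011) mod 2 = 0+0+0+1+0+0+1+0+0+0+1+0+1+1+0+0+1+0+0+0+0+1+0+0+0+0 mod 2 = 1
  c[2] = d·G[:,2] = (00011010101011011000011100)·(10000000000000000000000000) mod 2 = 0+0+0+0+0+0+0+0+0+0+0+0+0+0+0+0+0+0+0+0+0+0+0+0+0+0 mod 2 = 0
  c[3] = d·G[:,3] = (00011010101011011000011100)·(01110001111000111100001111) mod 2 = 0+0+0+1+0+0+0+0+1+0+1+0+0+0+0+1+1+0+0+0+0+0+1+1+0+0 mod 2 = 1
  c[4] = d·G[:,4] = (00011010101011011000011100)·(01000000000000000000000000) mod 2 = 0+0+0+0+0+0+0+0+0+0+0+0+0+0+0+0+0+0+0+0+0+0+0+0+0+0 mod 2 = 0
  c[5] = d·G[:,5] = (00011010101011011000011100)·(00100000000000000000000000) mod 2 = 0+0+0+0+0+0+0+0+0+0+0+0+0+0+0+0+0+0+0+0+0+0+0+0+0+0 mod 2 = 0
  c[6] = d·G[:,6] = (00011010101011011000011100)·(00010000000000000000000000) mod 2 = 0+0+0+1+0+0+0+0+0+0+0+0+0+0+0+0+0+0+0+0+0+0+0+0+0+0 mod 2 = 1
  c[7] = d·G[:,7] = (00011010101011011000011100)·(00001111111000000011111111) mod 2 = 0+0+0+0+1+0+1+0+1+0+1+0+0+0+0+0+0+0+0+0+0+1+1+1+0+0 mod 2 = 1
  c[8] = d·G[:,8] = (00011010101011011000011100)·(00001000000000000000000000) mod 2 = 0+0+0+0+1+0+0+0+0+0+0+0+0+0+0+0+0+0+0+0+0+0+0+0+0+0 mod 2 = 1
  c[9] = d·G[:,9] = (00011010101011011000011100)·(00000100000000000000000000) mod 2 = 0+0+0+0+0+0+0+0+0+0+0+0+0+0+0+0+0+0+0+0+0+0+0+0+0+0 mod 2 = 0
  c[10] = d·G[:,10] = (00011010101011011000011100)·(00000010000000000000000000) mod 2 = 0+0+0+0+0+0+1+0+0+0+0+0+0+0+0+0+0+0+0+0+0+0+0+0+0+0 mod 2 = 1
  c[11] = d·G[:,11] = (00011010101011011000011100)·(00000001000000000000000000) mod 2 = 0+0+0+0+0+0+0+0+0+0+0+0+0+0+0+0+0+0+0+0+0+0+0+0+0+0 mod 2 = 0
  c[12] = d·G[:,12] = (00011010101011011000011100)·(00000000100000000000000000) mod 2 = 0+0+0+0+0+0+0+0+1+0+0+0+0+0+0+0+0+0+0+0+0+0+0+0+0+0 mod 2 = 1
  c[13] = d·G[:,13] = (00011010101011011000011100)·(00000000010000000000000000) mod 2 = 0+0+0+0+0+0+0+0+0+0+0+0+0+0+0+0+0+0+0+0+0+0+0+0+0+0 mod 2 = 0
  c[14] = d·G[:,14] = (00011010101011011000011100)·(00000000001000000000000000) mod 2 = 0+0+0+0+0+0+0+0+0+0+1+0+0+0+0+0+0+0+0+0+0+0+0+0+0+0 mod 2 = 1
  c[15] = d·G[:,15] = (00011010101011011000011100)·(00000000000111111111111111) mod 2 = 0+0+0+0+0+0+0+0+0+0+0+0+1+1+0+1+1+0+0+0+0+1+1+1+0+0 mod 2 = 1
  c[16] = d·G[:,16] = (00011010101011011000011100)·(00000000000100000000000000) mod 2 = 0+0+0+0+0+0+0+0+0+0+0+0+0+0+0+0+0+0+0+0+0+0+0+0+0+0 mod 2 = 0
  c[17] = d·G[:,17] = (00011010101011011000011100)·(00000000000010000000000000) mod 2 = 0+0+0+0+0+0+0+0+0+0+0+0+1+0+0+0+0+0+0+0+0+0+0+0+0+0 mod 2 = 1
  c[18] = d·G[:,18] = (00011010101011011000011100)·(00000000000001000000000000) mod 2 = 0+0+0+0+0+0+0+0+0+0+0+0+0+1+0+0+0+0+0+0+0+0+0+0+0+0 mod 2 = 1
  c[19] = d·G[:,19] = (00011010101011011000011100)·(00000000000000100000000000) mod 2 = 0+0+0+0+0+0+0+0+0+0+0+0+0+0+0+0+0+0+0+0+0+0+0+0+0+0 mod 2 = 0
  c[20] = d·G[:,20] = (00011010101011011000011100)·(00000000000000010000000000) mod 2 = 0+0+0+0+0+0+0+0+0+0+0+0+0+0+0+1+0+0+0+0+0+0+0+0+0+0 mod 2 = 1
  c[21] = d·G[:,21] = (00011010101011011000011100)·(00000000000000001000000000) mod 2 = 0+0+0+0+0+0+0+0+0+0+0+0+0+0+0+0+1+0+0+0+0+0+0+0+0+0 mod 2 = 1
  c[22] = d·G[:,22] = (00011010101011011000011100)·(00000000000000000100000000) mod 2 = 0+0+0+0+0+0+0+0+0+0+0+0+0+0+0+0+0+0+0+0+0+0+0+0+0+0 mod 2 = 0
  c[23] = d·G[:,23] = (00011010101011011000011100)·(00000000000000000010000000) mod 2 = 0+0+0+0+0+0+0+0+0+0+0+0+0+0+0+0+0+0+0+0+0+0+0+0+0+0 mod 2 = 0
  c[24] = d·G[:,24] = (00011010101011011000011100)·(00000000000000000001000000) mod 2 = 0+0+0+0+0+0+0+0+0+0+0+0+0+0+0+0+0+0+0+0+0+0+0+0+0+0 mod 2 = 0
  c[25] = d·G[:,25] = (00011010101011011000011100)·(00000000000000000000100000) mod 2 = 0+0+0+0+0+0+0+0+0+0+0+0+0+0+0+0+0+0+0+0+0+0+0+0+0+0 mod 2 = 0
  c[26] = d·G[:,26] = (00011010101011011000011100)·(00000000000000000000010000) mod 2 = 0+0+0+0+0+0+0+0+0+0+0+0+0+0+0+0+0+0+0+0+0+1+0+0+0+0 mod 2 = 1
  c[27] = d·G[:,27] = (00011010101011011000011100)·(00000000000000000000001000) mod 2 = 0+0+0+0+0+0+0+0+0+0+0+0+0+0+0+0+0+0+0+0+0+0+1+0+0+0 mod 2 = 1
  c[28] = d·G[:,28] = (00011010101011011000011100)·(00000000000000000000000100) mod 2 = 0+0+0+0+0+0+0+0+0+0+0+0+0+0+0+0+0+0+0+0+0+0+0+1+0+0 mod 2 = 1
  c[29] = d·G[:,29] = (00011010101011011000011100)·(00000000000000000000000010) mod 2 = 0+0+0+0+0+0+0+0+0+0+0+0+0+0+0+0+0+0+0+0+0+0+0+0+0+0 mod 2 = 0
  c[30] = d·G[:,30] = (00011010101011011000011100)·(00000000000000000000000001) mod 2 = 0+0+0+0+0+0+0+0+0+0+0+0+0+0+0+0+0+0+0+0+0+0+0+0+0+0 mod 2 = 0
Codeword = 1101001110101011011011000011100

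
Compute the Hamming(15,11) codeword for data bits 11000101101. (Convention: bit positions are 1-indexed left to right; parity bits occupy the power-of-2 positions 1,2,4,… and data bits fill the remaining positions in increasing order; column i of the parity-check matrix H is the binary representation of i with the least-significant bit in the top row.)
Codeword c = d · G (mod 2), d = 11000101101:
  c[0] = d·G[:,0] = (11000101101)·(11011010101) mod 2 = 1+1+0+0+0+0+0+0+1+0+1 mod 2 = 0
  c[1] = d·G[:,1] = (11000101101)·(10110110011) mod 2 = 1+0+0+0+0+1+0+0+0+0+1 mod 2 = 1
  c[2] = d·G[:,2] = (11000101101)·(10000000000) mod 2 = 1+0+0+0+0+0+0+0+0+0+0 mod 2 = 1
  c[3] = d·G[:,3] = (11000101101)·(01110001111) mod 2 = 0+1+0+0+0+0+0+1+1+0+1 mod 2 = 0
  c[4] = d·G[:,4] = (11000101101)·(01000000000) mod 2 = 0+1+0+0+0+0+0+0+0+0+0 mod 2 = 1
  c[5] = d·G[:,5] = (11000101101)·(00100000000) mod 2 = 0+0+0+0+0+0+0+0+0+0+0 mod 2 = 0
  c[6] = d·G[:,6] = (11000101101)·(00010000000) mod 2 = 0+0+0+0+0+0+0+0+0+0+0 mod 2 = 0
  c[7] = d·G[:,7] = (11000101101)·(00001111111) mod 2 = 0+0+0+0+0+1+0+1+1+0+1 mod 2 = 0
  c[8] = d·G[:,8] = (11000101101)·(00001000000) mod 2 = 0+0+0+0+0+0+0+0+0+0+0 mod 2 = 0
  c[9] = d·G[:,9] = (11000101101)·(00000100000) mod 2 = 0+0+0+0+0+1+0+0+0+0+0 mod 2 = 1
  c[10] = d·G[:,10] = (11000101101)·(00000010000) mod 2 = 0+0+0+0+0+0+0+0+0+0+0 mod 2 = 0
  c[11] = d·G[:,11] = (11000101101)·(00000001000) mod 2 = 0+0+0+0+0+0+0+1+0+0+0 mod 2 = 1
  c[12] = d·G[:,12] = (11000101101)·(00000000100) mod 2 = 0+0+0+0+0+0+0+0+1+0+0 mod 2 = 1
  c[13] = d·G[:,13] = (11000101101)·(00000000010) mod 2 = 0+0+0+0+0+0+0+0+0+0+0 mod 2 = 0
  c[14] = d·G[:,14] = (11000101101)·(00000000001) mod 2 = 0+0+0+0+0+0+0+0+0+0+1 mod 2 = 1
Codeword = 011010000101101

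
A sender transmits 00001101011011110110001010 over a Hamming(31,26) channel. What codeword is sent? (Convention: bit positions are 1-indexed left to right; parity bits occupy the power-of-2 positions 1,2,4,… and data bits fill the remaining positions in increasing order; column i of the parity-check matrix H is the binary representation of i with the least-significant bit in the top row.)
Codeword c = d · G (mod 2), d = 00001101011011110110001010:
  c[0] = d·G[:,0] = (00001101011011110110001010)·(11011010101101010101010101) mod 2 = 0+0+0+0+1+0+0+0+0+0+1+0+0+1+0+1+0+1+0+0+0+0+0+0+0+0 mod 2 = 1
  c[1] = d·G[:,1] = (00001101011011110110001010)·(10110110011011001100110011) mod 2 = 0+0+0+0+0+1+0+0+0+1+1+0+1+1+0+0+0+1+0+0+0+0+0+0+1+0 mod 2 = 1
  c[2] = d·G[:,2] = (00001101011011110110001010)·(10000000000000000000000000) mod 2 = 0+0+0+0+0+0+0+0+0+0+0+0+0+0+0+0+0+0+0+0+0+0+0+0+0+0 mod 2 = 0
  c[3] = d·G[:,3] = (00001101011011110110001010)·(01110001111000111100001111) mod 2 = 0+0+0+0+0+0+0+1+0+1+1+0+0+0+1+1+0+1+0+0+0+0+1+0+1+0 mod 2 = 0
  c[4] = d·G[:,4] = (00001101011011110110001010)·(01000000000000000000000000) mod 2 = 0+0+0+0+0+0+0+0+0+0+0+0+0+0+0+0+0+0+0+0+0+0+0+0+0+0 mod 2 = 0
  c[5] = d·G[:,5] = (00001101011011110110001010)·(00100000000000000000000000) mod 2 = 0+0+0+0+0+0+0+0+0+0+0+0+0+0+0+0+0+0+0+0+0+0+0+0+0+0 mod 2 = 0
  c[6] = d·G[:,6] = (00001101011011110110001010)·(00010000000000000000000000) mod 2 = 0+0+0+0+0+0+0+0+0+0+0+0+0+0+0+0+0+0+0+0+0+0+0+0+0+0 mod 2 = 0
  c[7] = d·G[:,7] = (00001101011011110110001010)·(00001111111000000011111111) mod 2 = 0+0+0+0+1+1+0+1+0+1+1+0+0+0+0+0+0+0+1+0+0+0+1+0+1+0 mod 2 = 0
  c[8] = d·G[:,8] = (00001101011011110110001010)·(00001000000000000000000000) mod 2 = 0+0+0+0+1+0+0+0+0+0+0+0+0+0+0+0+0+0+0+0+0+0+0+0+0+0 mod 2 = 1
  c[9] = d·G[:,9] = (00001101011011110110001010)·(00000100000000000000000000) mod 2 = 0+0+0+0+0+1+0+0+0+0+0+0+0+0+0+0+0+0+0+0+0+0+0+0+0+0 mod 2 = 1
  c[10] = d·G[:,10] = (00001101011011110110001010)·(00000010000000000000000000) mod 2 = 0+0+0+0+0+0+0+0+0+0+0+0+0+0+0+0+0+0+0+0+0+0+0+0+0+0 mod 2 = 0
  c[11] = d·G[:,11] = (00001101011011110110001010)·(00000001000000000000000000) mod 2 = 0+0+0+0+0+0+0+1+0+0+0+0+0+0+0+0+0+0+0+0+0+0+0+0+0+0 mod 2 = 1
  c[12] = d·G[:,12] = (00001101011011110110001010)·(00000000100000000000000000) mod 2 = 0+0+0+0+0+0+0+0+0+0+0+0+0+0+0+0+0+0+0+0+0+0+0+0+0+0 mod 2 = 0
  c[13] = d·G[:,13] = (00001101011011110110001010)·(00000000010000000000000000) mod 2 = 0+0+0+0+0+0+0+0+0+1+0+0+0+0+0+0+0+0+0+0+0+0+0+0+0+0 mod 2 = 1
  c[14] = d·G[:,14] = (00001101011011110110001010)·(00000000001000000000000000) mod 2 = 0+0+0+0+0+0+0+0+0+0+1+0+0+0+0+0+0+0+0+0+0+0+0+0+0+0 mod 2 = 1
  c[15] = d·G[:,15] = (00001101011011110110001010)·(00000000000111111111111111) mod 2 = 0+0+0+0+0+0+0+0+0+0+0+0+1+1+1+1+0+1+1+0+0+0+1+0+1+0 mod 2 = 0
  c[16] = d·G[:,16] = (00001101011011110110001010)·(00000000000100000000000000) mod 2 = 0+0+0+0+0+0+0+0+0+0+0+0+0+0+0+0+0+0+0+0+0+0+0+0+0+0 mod 2 = 0
  c[17] = d·G[:,17] = (00001101011011110110001010)·(00000000000010000000000000) mod 2 = 0+0+0+0+0+0+0+0+0+0+0+0+1+0+0+0+0+0+0+0+0+0+0+0+0+0 mod 2 = 1
  c[18] = d·G[:,18] = (00001101011011110110001010)·(00000000000001000000000000) mod 2 = 0+0+0+0+0+0+0+0+0+0+0+0+0+1+0+0+0+0+0+0+0+0+0+0+0+0 mod 2 = 1
  c[19] = d·G[:,19] = (00001101011011110110001010)·(00000000000000100000000000) mod 2 = 0+0+0+0+0+0+0+0+0+0+0+0+0+0+1+0+0+0+0+0+0+0+0+0+0+0 mod 2 = 1
  c[20] = d·G[:,20] = (00001101011011110110001010)·(00000000000000010000000000) mod 2 = 0+0+0+0+0+0+0+0+0+0+0+0+0+0+0+1+0+0+0+0+0+0+0+0+0+0 mod 2 = 1
  c[21] = d·G[:,21] = (00001101011011110110001010)·(00000000000000001000000000) mod 2 = 0+0+0+0+0+0+0+0+0+0+0+0+0+0+0+0+0+0+0+0+0+0+0+0+0+0 mod 2 = 0
  c[22] = d·G[:,22] = (00001101011011110110001010)·(00000000000000000100000000) mod 2 = 0+0+0+0+0+0+0+0+0+0+0+0+0+0+0+0+0+1+0+0+0+0+0+0+0+0 mod 2 = 1
  c[23] = d·G[:,23] = (00001101011011110110001010)·(00000000000000000010000000) mod 2 = 0+0+0+0+0+0+0+0+0+0+0+0+0+0+0+0+0+0+1+0+0+0+0+0+0+0 mod 2 = 1
  c[24] = d·G[:,24] = (00001101011011110110001010)·(00000000000000000001000000) mod 2 = 0+0+0+0+0+0+0+0+0+0+0+0+0+0+0+0+0+0+0+0+0+0+0+0+0+0 mod 2 = 0
  c[25] = d·G[:,25] = (00001101011011110110001010)·(00000000000000000000100000) mod 2 = 0+0+0+0+0+0+0+0+0+0+0+0+0+0+0+0+0+0+0+0+0+0+0+0+0+0 mod 2 = 0
  c[26] = d·G[:,26] = (00001101011011110110001010)·(00000000000000000000010000) mod 2 = 0+0+0+0+0+0+0+0+0+0+0+0+0+0+0+0+0+0+0+0+0+0+0+0+0+0 mod 2 = 0
  c[27] = d·G[:,27] = (00001101011011110110001010)·(00000000000000000000001000) mod 2 = 0+0+0+0+0+0+0+0+0+0+0+0+0+0+0+0+0+0+0+0+0+0+1+0+0+0 mod 2 = 1
  c[28] = d·G[:,28] = (00001101011011110110001010)·(00000000000000000000000100) mod 2 = 0+0+0+0+0+0+0+0+0+0+0+0+0+0+0+0+0+0+0+0+0+0+0+0+0+0 mod 2 = 0
  c[29] = d·G[:,29] = (00001101011011110110001010)·(00000000000000000000000010) mod 2 = 0+0+0+0+0+0+0+0+0+0+0+0+0+0+0+0+0+0+0+0+0+0+0+0+1+0 mod 2 = 1
  c[30] = d·G[:,30] = (00001101011011110110001010)·(00000000000000000000000001) mod 2 = 0+0+0+0+0+0+0+0+0+0+0+0+0+0+0+0+0+0+0+0+0+0+0+0+0+0 mod 2 = 0
Codeword = 1100000011010110011110110001010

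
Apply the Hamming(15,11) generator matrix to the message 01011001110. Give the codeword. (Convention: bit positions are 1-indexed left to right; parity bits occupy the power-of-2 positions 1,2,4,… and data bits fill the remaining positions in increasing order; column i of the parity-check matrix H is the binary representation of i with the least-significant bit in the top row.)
Codeword c = d · G (mod 2), d = 01011001110:
  c[0] = d·G[:,0] = (01011001110)·(11011010101) mod 2 = 0+1+0+1+1+0+0+0+1+0+0 mod 2 = 0
  c[1] = d·G[:,1] = (01011001110)·(10110110011) mod 2 = 0+0+0+1+0+0+0+0+0+1+0 mod 2 = 0
  c[2] = d·G[:,2] = (01011001110)·(10000000000) mod 2 = 0+0+0+0+0+0+0+0+0+0+0 mod 2 = 0
  c[3] = d·G[:,3] = (01011001110)·(01110001111) mod 2 = 0+1+0+1+0+0+0+1+1+1+0 mod 2 = 1
  c[4] = d·G[:,4] = (01011001110)·(01000000000) mod 2 = 0+1+0+0+0+0+0+0+0+0+0 mod 2 = 1
  c[5] = d·G[:,5] = (01011001110)·(00100000000) mod 2 = 0+0+0+0+0+0+0+0+0+0+0 mod 2 = 0
  c[6] = d·G[:,6] = (01011001110)·(00010000000) mod 2 = 0+0+0+1+0+0+0+0+0+0+0 mod 2 = 1
  c[7] = d·G[:,7] = (01011001110)·(00001111111) mod 2 = 0+0+0+0+1+0+0+1+1+1+0 mod 2 = 0
  c[8] = d·G[:,8] = (01011001110)·(00001000000) mod 2 = 0+0+0+0+1+0+0+0+0+0+0 mod 2 = 1
  c[9] = d·G[:,9] = (01011001110)·(00000100000) mod 2 = 0+0+0+0+0+0+0+0+0+0+0 mod 2 = 0
  c[10] = d·G[:,10] = (01011001110)·(00000010000) mod 2 = 0+0+0+0+0+0+0+0+0+0+0 mod 2 = 0
  c[11] = d·G[:,11] = (01011001110)·(00000001000) mod 2 = 0+0+0+0+0+0+0+1+0+0+0 mod 2 = 1
  c[12] = d·G[:,12] = (01011001110)·(00000000100) mod 2 = 0+0+0+0+0+0+0+0+1+0+0 mod 2 = 1
  c[13] = d·G[:,13] = (01011001110)·(00000000010) mod 2 = 0+0+0+0+0+0+0+0+0+1+0 mod 2 = 1
  c[14] = d·G[:,14] = (01011001110)·(00000000001) mod 2 = 0+0+0+0+0+0+0+0+0+0+0 mod 2 = 0
Codeword = 000110101001110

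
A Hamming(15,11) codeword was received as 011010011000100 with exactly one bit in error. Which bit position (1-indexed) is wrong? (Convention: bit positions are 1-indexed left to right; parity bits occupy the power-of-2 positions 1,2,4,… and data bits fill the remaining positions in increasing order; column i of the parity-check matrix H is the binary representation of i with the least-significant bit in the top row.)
Syndrome s = H · r^T (mod 2), r = 011010011000100:
  s[0] = (101010101010101)·(011010011000100) mod 2 = 0+0+1+0+1+0+0+0+1+0+0+0+1+0+0 mod 2 = 0
  s[1] = (011001100110011)·(011010011000100) mod 2 = 0+1+1+0+0+0+0+0+0+0+0+0+0+0+0 mod 2 = 0
  s[2] = (000111100001111)·(011010011000100) mod 2 = 0+0+0+0+1+0+0+0+0+0+0+0+1+0+0 mod 2 = 0
  s[3] = (000000011111111)·(011010011000100) mod 2 = 0+0+0+0+0+0+0+1+1+0+0+0+1+0+0 mod 2 = 1
Syndrome = 0001
Column i of H is the binary representation of i, so the syndrome is the binary index of the flipped bit.
Read s = 0001 with s[0] as LSB: 0·2^0 + 0·2^1 + 0·2^2 + 1·2^3 = 8.
Error is at bit position 8.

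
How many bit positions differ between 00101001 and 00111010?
XOR = 00010011, count of 1s = 3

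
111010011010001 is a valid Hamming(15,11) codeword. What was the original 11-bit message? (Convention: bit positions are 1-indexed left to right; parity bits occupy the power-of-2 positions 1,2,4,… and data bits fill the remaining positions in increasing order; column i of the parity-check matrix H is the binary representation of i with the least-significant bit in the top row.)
Parity bits occupy power-of-2 positions; data bits are at positions {3,5,6,7,9,10,11,12,13,14,15} (1-indexed).
Extract: c[3]=1 c[5]=1 c[6]=0 c[7]=0 c[9]=1 c[10]=0 c[11]=1 c[12]=0 c[13]=0 c[14]=0 c[15]=1
Data = 11001010001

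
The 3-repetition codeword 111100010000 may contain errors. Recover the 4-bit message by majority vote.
Split into 3-bit blocks and majority-vote each:
  block 1 = 111: 3 ones, 0 zeros → 1
  block 2 = 100: 1 ones, 2 zeros → 0
  block 3 = 010: 1 ones, 2 zeros → 0
  block 4 = 000: 0 ones, 3 zeros → 0
Decoded = 1000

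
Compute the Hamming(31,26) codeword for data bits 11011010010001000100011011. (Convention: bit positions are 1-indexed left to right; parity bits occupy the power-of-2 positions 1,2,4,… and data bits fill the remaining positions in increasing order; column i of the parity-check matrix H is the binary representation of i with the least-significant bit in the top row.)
Codeword c = d · G (mod 2), d = 11011010010001000100011011:
  c[0] = d·G[:,0] = (11011010010001000100011011)·(11011010101101010101010101) mod 2 = 1+1+0+1+1+0+1+0+0+0+0+0+0+1+0+0+0+1+0+0+0+1+0+0+0+1 mod 2 = 1
  c[1] = d·G[:,1] = (11011010010001000100011011)·(10110110011011001100110011) mod 2 = 1+0+0+1+0+0+1+0+0+1+0+0+0+1+0+0+0+1+0+0+0+1+0+0+1+1 mod 2 = 1
  c[2] = d·G[:,2] = (11011010010001000100011011)·(10000000000000000000000000) mod 2 = 1+0+0+0+0+0+0+0+0+0+0+0+0+0+0+0+0+0+0+0+0+0+0+0+0+0 mod 2 = 1
  c[3] = d·G[:,3] = (11011010010001000100011011)·(01110001111000111100001111) mod 2 = 0+1+0+1+0+0+0+0+0+1+0+0+0+0+0+0+0+1+0+0+0+0+1+0+1+1 mod 2 = 1
  c[4] = d·G[:,4] = (11011010010001000100011011)·(01000000000000000000000000) mod 2 = 0+1+0+0+0+0+0+0+0+0+0+0+0+0+0+0+0+0+0+0+0+0+0+0+0+0 mod 2 = 1
  c[5] = d·G[:,5] = (11011010010001000100011011)·(00100000000000000000000000) mod 2 = 0+0+0+0+0+0+0+0+0+0+0+0+0+0+0+0+0+0+0+0+0+0+0+0+0+0 mod 2 = 0
  c[6] = d·G[:,6] = (11011010010001000100011011)·(00010000000000000000000000) mod 2 = 0+0+0+1+0+0+0+0+0+0+0+0+0+0+0+0+0+0+0+0+0+0+0+0+0+0 mod 2 = 1
  c[7] = d·G[:,7] = (11011010010001000100011011)·(00001111111000000011111111) mod 2 = 0+0+0+0+1+0+1+0+0+1+0+0+0+0+0+0+0+0+0+0+0+1+1+0+1+1 mod 2 = 1
  c[8] = d·G[:,8] = (11011010010001000100011011)·(00001000000000000000000000) mod 2 = 0+0+0+0+1+0+0+0+0+0+0+0+0+0+0+0+0+0+0+0+0+0+0+0+0+0 mod 2 = 1
  c[9] = d·G[:,9] = (11011010010001000100011011)·(00000100000000000000000000) mod 2 = 0+0+0+0+0+0+0+0+0+0+0+0+0+0+0+0+0+0+0+0+0+0+0+0+0+0 mod 2 = 0
  c[10] = d·G[:,10] = (11011010010001000100011011)·(00000010000000000000000000) mod 2 = 0+0+0+0+0+0+1+0+0+0+0+0+0+0+0+0+0+0+0+0+0+0+0+0+0+0 mod 2 = 1
  c[11] = d·G[:,11] = (11011010010001000100011011)·(00000001000000000000000000) mod 2 = 0+0+0+0+0+0+0+0+0+0+0+0+0+0+0+0+0+0+0+0+0+0+0+0+0+0 mod 2 = 0
  c[12] = d·G[:,12] = (11011010010001000100011011)·(00000000100000000000000000) mod 2 = 0+0+0+0+0+0+0+0+0+0+0+0+0+0+0+0+0+0+0+0+0+0+0+0+0+0 mod 2 = 0
  c[13] = d·G[:,13] = (11011010010001000100011011)·(00000000010000000000000000) mod 2 = 0+0+0+0+0+0+0+0+0+1+0+0+0+0+0+0+0+0+0+0+0+0+0+0+0+0 mod 2 = 1
  c[14] = d·G[:,14] = (11011010010001000100011011)·(00000000001000000000000000) mod 2 = 0+0+0+0+0+0+0+0+0+0+0+0+0+0+0+0+0+0+0+0+0+0+0+0+0+0 mod 2 = 0
  c[15] = d·G[:,15] = (11011010010001000100011011)·(00000000000111111111111111) mod 2 = 0+0+0+0+0+0+0+0+0+0+0+0+0+1+0+0+0+1+0+0+0+1+1+0+1+1 mod 2 = 0
  c[16] = d·G[:,16] = (11011010010001000100011011)·(00000000000100000000000000) mod 2 = 0+0+0+0+0+0+0+0+0+0+0+0+0+0+0+0+0+0+0+0+0+0+0+0+0+0 mod 2 = 0
  c[17] = d·G[:,17] = (11011010010001000100011011)·(00000000000010000000000000) mod 2 = 0+0+0+0+0+0+0+0+0+0+0+0+0+0+0+0+0+0+0+0+0+0+0+0+0+0 mod 2 = 0
  c[18] = d·G[:,18] = (11011010010001000100011011)·(00000000000001000000000000) mod 2 = 0+0+0+0+0+0+0+0+0+0+0+0+0+1+0+0+0+0+0+0+0+0+0+0+0+0 mod 2 = 1
  c[19] = d·G[:,19] = (11011010010001000100011011)·(00000000000000100000000000) mod 2 = 0+0+0+0+0+0+0+0+0+0+0+0+0+0+0+0+0+0+0+0+0+0+0+0+0+0 mod 2 = 0
  c[20] = d·G[:,20] = (11011010010001000100011011)·(00000000000000010000000000) mod 2 = 0+0+0+0+0+0+0+0+0+0+0+0+0+0+0+0+0+0+0+0+0+0+0+0+0+0 mod 2 = 0
  c[21] = d·G[:,21] = (11011010010001000100011011)·(00000000000000001000000000) mod 2 = 0+0+0+0+0+0+0+0+0+0+0+0+0+0+0+0+0+0+0+0+0+0+0+0+0+0 mod 2 = 0
  c[22] = d·G[:,22] = (11011010010001000100011011)·(00000000000000000100000000) mod 2 = 0+0+0+0+0+0+0+0+0+0+0+0+0+0+0+0+0+1+0+0+0+0+0+0+0+0 mod 2 = 1
  c[23] = d·G[:,23] = (11011010010001000100011011)·(00000000000000000010000000) mod 2 = 0+0+0+0+0+0+0+0+0+0+0+0+0+0+0+0+0+0+0+0+0+0+0+0+0+0 mod 2 = 0
  c[24] = d·G[:,24] = (11011010010001000100011011)·(00000000000000000001000000) mod 2 = 0+0+0+0+0+0+0+0+0+0+0+0+0+0+0+0+0+0+0+0+0+0+0+0+0+0 mod 2 = 0
  c[25] = d·G[:,25] = (11011010010001000100011011)·(00000000000000000000100000) mod 2 = 0+0+0+0+0+0+0+0+0+0+0+0+0+0+0+0+0+0+0+0+0+0+0+0+0+0 mod 2 = 0
  c[26] = d·G[:,26] = (11011010010001000100011011)·(00000000000000000000010000) mod 2 = 0+0+0+0+0+0+0+0+0+0+0+0+0+0+0+0+0+0+0+0+0+1+0+0+0+0 mod 2 = 1
  c[27] = d·G[:,27] = (11011010010001000100011011)·(00000000000000000000001000) mod 2 = 0+0+0+0+0+0+0+0+0+0+0+0+0+0+0+0+0+0+0+0+0+0+1+0+0+0 mod 2 = 1
  c[28] = d·G[:,28] = (11011010010001000100011011)·(00000000000000000000000100) mod 2 = 0+0+0+0+0+0+0+0+0+0+0+0+0+0+0+0+0+0+0+0+0+0+0+0+0+0 mod 2 = 0
  c[29] = d·G[:,29] = (11011010010001000100011011)·(00000000000000000000000010) mod 2 = 0+0+0+0+0+0+0+0+0+0+0+0+0+0+0+0+0+0+0+0+0+0+0+0+1+0 mod 2 = 1
  c[30] = d·G[:,30] = (11011010010001000100011011)·(00000000000000000000000001) mod 2 = 0+0+0+0+0+0+0+0+0+0+0+0+0+0+0+0+0+0+0+0+0+0+0+0+0+1 mod 2 = 1
Codeword = 1111101110100100001000100011011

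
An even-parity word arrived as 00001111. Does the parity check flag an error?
Sum of received bits: 0+0+0+0+1+1+1+1 = 4; 4 mod 2 = 0. Result is 0 → no error detected.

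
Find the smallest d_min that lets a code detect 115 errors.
Detecting e errors requires d_min ≥ e + 1 = 115 + 1 = 116.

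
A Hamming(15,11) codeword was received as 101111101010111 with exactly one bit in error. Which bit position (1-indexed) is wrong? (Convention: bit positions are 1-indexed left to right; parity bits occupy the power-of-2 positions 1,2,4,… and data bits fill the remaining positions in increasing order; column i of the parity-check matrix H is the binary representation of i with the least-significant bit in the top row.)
Syndrome s = H · r^T (mod 2), r = 101111101010111:
  s[0] = (101010101010101)·(101111101010111) mod 2 = 1+0+1+0+1+0+1+0+1+0+1+0+1+0+1 mod 2 = 0
  s[1] = (011001100110011)·(101111101010111) mod 2 = 0+0+1+0+0+1+1+0+0+0+1+0+0+1+1 mod 2 = 0
  s[2] = (000111100001111)·(101111101010111) mod 2 = 0+0+0+1+1+1+1+0+0+0+0+0+1+1+1 mod 2 = 1
  s[3] = (000000011111111)·(101111101010111) mod 2 = 0+0+0+0+0+0+0+0+1+0+1+0+1+1+1 mod 2 = 1
Syndrome = 0011
Column i of H is the binary representation of i, so the syndrome is the binary index of the flipped bit.
Read s = 0011 with s[0] as LSB: 0·2^0 + 0·2^1 + 1·2^2 + 1·2^3 = 12.
Error is at bit position 12.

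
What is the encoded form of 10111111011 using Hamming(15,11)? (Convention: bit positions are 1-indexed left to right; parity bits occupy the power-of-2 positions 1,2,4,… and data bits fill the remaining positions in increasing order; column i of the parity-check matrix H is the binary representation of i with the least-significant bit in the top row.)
Codeword c = d · G (mod 2), d = 10111111011:
  c[0] = d·G[:,0] = (10111111011)·(11011010101) mod 2 = 1+0+0+1+1+0+1+0+0+0+1 mod 2 = 1
  c[1] = d·G[:,1] = (10111111011)·(10110110011) mod 2 = 1+0+1+1+0+1+1+0+0+1+1 mod 2 = 1
  c[2] = d·G[:,2] = (10111111011)·(10000000000) mod 2 = 1+0+0+0+0+0+0+0+0+0+0 mod 2 = 1
  c[3] = d·G[:,3] = (10111111011)·(01110001111) mod 2 = 0+0+1+1+0+0+0+1+0+1+1 mod 2 = 1
  c[4] = d·G[:,4] = (10111111011)·(01000000000) mod 2 = 0+0+0+0+0+0+0+0+0+0+0 mod 2 = 0
  c[5] = d·G[:,5] = (10111111011)·(00100000000) mod 2 = 0+0+1+0+0+0+0+0+0+0+0 mod 2 = 1
  c[6] = d·G[:,6] = (10111111011)·(00010000000) mod 2 = 0+0+0+1+0+0+0+0+0+0+0 mod 2 = 1
  c[7] = d·G[:,7] = (10111111011)·(00001111111) mod 2 = 0+0+0+0+1+1+1+1+0+1+1 mod 2 = 0
  c[8] = d·G[:,8] = (10111111011)·(00001000000) mod 2 = 0+0+0+0+1+0+0+0+0+0+0 mod 2 = 1
  c[9] = d·G[:,9] = (10111111011)·(00000100000) mod 2 = 0+0+0+0+0+1+0+0+0+0+0 mod 2 = 1
  c[10] = d·G[:,10] = (10111111011)·(00000010000) mod 2 = 0+0+0+0+0+0+1+0+0+0+0 mod 2 = 1
  c[11] = d·G[:,11] = (10111111011)·(00000001000) mod 2 = 0+0+0+0+0+0+0+1+0+0+0 mod 2 = 1
  c[12] = d·G[:,12] = (10111111011)·(00000000100) mod 2 = 0+0+0+0+0+0+0+0+0+0+0 mod 2 = 0
  c[13] = d·G[:,13] = (10111111011)·(00000000010) mod 2 = 0+0+0+0+0+0+0+0+0+1+0 mod 2 = 1
  c[14] = d·G[:,14] = (10111111011)·(00000000001) mod 2 = 0+0+0+0+0+0+0+0+0+0+1 mod 2 = 1
Codeword = 111101101111011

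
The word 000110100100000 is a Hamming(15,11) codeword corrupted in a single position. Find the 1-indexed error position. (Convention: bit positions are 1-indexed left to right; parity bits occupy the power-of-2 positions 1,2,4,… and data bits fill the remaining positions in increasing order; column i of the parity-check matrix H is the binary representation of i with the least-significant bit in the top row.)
Syndrome s = H · r^T (mod 2), r = 000110100100000:
  s[0] = (101010101010101)·(000110100100000) mod 2 = 0+0+0+0+1+0+1+0+0+0+0+0+0+0+0 mod 2 = 0
  s[1] = (011001100110011)·(000110100100000) mod 2 = 0+0+0+0+0+0+1+0+0+1+0+0+0+0+0 mod 2 = 0
  s[2] = (000111100001111)·(000110100100000) mod 2 = 0+0+0+1+1+0+1+0+0+0+0+0+0+0+0 mod 2 = 1
  s[3] = (000000011111111)·(000110100100000) mod 2 = 0+0+0+0+0+0+0+0+0+1+0+0+0+0+0 mod 2 = 1
Syndrome = 0011
Column i of H is the binary representation of i, so the syndrome is the binary index of the flipped bit.
Read s = 0011 with s[0] as LSB: 0·2^0 + 0·2^1 + 1·2^2 + 1·2^3 = 12.
Error is at bit position 12.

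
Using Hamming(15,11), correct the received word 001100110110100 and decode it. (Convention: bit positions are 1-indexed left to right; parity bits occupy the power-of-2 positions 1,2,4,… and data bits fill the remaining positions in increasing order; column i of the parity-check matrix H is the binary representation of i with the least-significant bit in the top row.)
Syndrome s = H · r^T (mod 2), r = 001100110110100:
  s[0] = (101010101010101)·(001100110110100) mod 2 = 0+0+1+0+0+0+1+0+0+0+1+0+1+0+0 mod 2 = 0
  s[1] = (011001100110011)·(001100110110100) mod 2 = 0+0+1+0+0+0+1+0+0+1+1+0+0+0+0 mod 2 = 0
  s[2] = (000111100001111)·(001100110110100) mod 2 = 0+0+0+1+0+0+1+0+0+0+0+0+1+0+0 mod 2 = 1
  s[3] = (000000011111111)·(001100110110100) mod 2 = 0+0+0+0+0+0+0+1+0+1+1+0+1+0+0 mod 2 = 0
Syndrome = 0010
Column 4 of H equals this syndrome → error at bit 4 (1-indexed).
Flip bit 4: 001100110110100 → 001000110110100
Extract data bits at positions {3,5,6,7,9,10,11,12,13,14,15}: 10010110100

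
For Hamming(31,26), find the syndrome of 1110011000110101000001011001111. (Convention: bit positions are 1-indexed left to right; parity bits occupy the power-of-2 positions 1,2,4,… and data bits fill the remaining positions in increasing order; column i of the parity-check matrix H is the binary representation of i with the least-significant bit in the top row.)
Syndrome s = H · r^T (mod 2), r = 1110011000110101000001011001111:
  s[0] = (1010101010101010101010101010101)·(1110011000110101000001011001111) mod 2 = 1+0+1+0+0+0+1+0+0+0+1+0+0+0+0+0+0+0+0+0+0+0+0+0+1+0+0+0+1+0+1 mod 2 = 1
  s[1] = (0110011001100110011001100110011)·(1110011000110101000001011001111) mod 2 = 0+1+1+0+0+1+1+0+0+0+1+0+0+1+0+0+0+0+0+0+0+1+0+0+0+0+0+0+0+1+1 mod 2 = 1
  s[2] = (0001111000011110000111100001111)·(1110011000110101000001011001111) mod 2 = 0+0+0+0+0+1+1+0+0+0+0+1+0+1+0+0+0+0+0+0+0+1+0+0+0+0+0+1+1+1+1 mod 2 = 1
  s[3] = (0000000111111110000000011111111)·(1110011000110101000001011001111) mod 2 = 0+0+0+0+0+0+0+0+0+0+1+1+0+1+0+0+0+0+0+0+0+0+0+1+1+0+0+1+1+1+1 mod 2 = 1
  s[4] = (0000000000000001111111111111111)·(1110011000110101000001011001111) mod 2 = 0+0+0+0+0+0+0+0+0+0+0+0+0+0+0+1+0+0+0+0+0+1+0+1+1+0+0+1+1+1+1 mod 2 = 0
Syndrome = 11110
Non-zero syndrome: error at position 15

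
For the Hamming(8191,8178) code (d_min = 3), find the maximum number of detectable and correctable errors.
Detection only: up to d_min − 1 = 2 errors.
Correction: up to ⌊(d_min − 1)/2⌋ = ⌊2/2⌋ = 1 errors.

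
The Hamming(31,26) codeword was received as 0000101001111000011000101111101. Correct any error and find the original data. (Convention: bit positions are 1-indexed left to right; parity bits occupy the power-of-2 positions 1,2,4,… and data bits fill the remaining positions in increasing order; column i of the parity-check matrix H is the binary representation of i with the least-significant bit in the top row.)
Syndrome s = H · r^T (mod 2), r = 0000101001111000011000101111101:
  s[0] = (1010101010101010101010101010101)·(0000101001111000011000101111101) mod 2 = 0+0+0+0+1+0+1+0+0+0+1+0+1+0+0+0+0+0+1+0+0+0+1+0+1+0+1+0+1+0+1 mod 2 = 0
  s[1] = (0110011001100110011001100110011)·(0000101001111000011000101111101) mod 2 = 0+0+0+0+0+0+1+0+0+1+1+0+0+0+0+0+0+1+1+0+0+0+1+0+0+1+1+0+0+0+1 mod 2 = 1
  s[2] = (0001111000011110000111100001111)·(0000101001111000011000101111101) mod 2 = 0+0+0+0+1+0+1+0+0+0+0+1+1+0+0+0+0+0+0+0+0+0+1+0+0+0+0+1+1+0+1 mod 2 = 0
  s[3] = (0000000111111110000000011111111)·(0000101001111000011000101111101) mod 2 = 0+0+0+0+0+0+0+0+0+1+1+1+1+0+0+0+0+0+0+0+0+0+0+0+1+1+1+1+1+0+1 mod 2 = 0
  s[4] = (0000000000000001111111111111111)·(0000101001111000011000101111101) mod 2 = 0+0+0+0+0+0+0+0+0+0+0+0+0+0+0+0+0+1+1+0+0+0+1+0+1+1+1+1+1+0+1 mod 2 = 1
Syndrome = 01001
Column 18 of H equals this syndrome → error at bit 18 (1-indexed).
Flip bit 18: 0000101001111000011000101111101 → 0000101001111000001000101111101
Extract data bits at positions {3,5,6,7,9,10,11,12,13,14,15,17,18,19,20,21,22,23,24,25,26,27,28,29,30,31}: 01010111100001000101111101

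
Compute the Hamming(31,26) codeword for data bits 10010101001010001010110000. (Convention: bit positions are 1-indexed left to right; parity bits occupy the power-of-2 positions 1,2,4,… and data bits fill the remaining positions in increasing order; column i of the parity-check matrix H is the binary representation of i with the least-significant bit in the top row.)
Codeword c = d · G (mod 2), d = 10010101001010001010110000:
  c[0] = d·G[:,0] = (10010101001010001010110000)·(11011010101101010101010101) mod 2 = 1+0+0+1+0+0+0+0+0+0+1+0+0+0+0+0+0+0+0+0+0+1+0+0+0+0 mod 2 = 0
  c[1] = d·G[:,1] = (10010101001010001010110000)·(10110110011011001100110011) mod 2 = 1+0+0+1+0+1+0+0+0+0+1+0+1+0+0+0+1+0+0+0+1+1+0+0+0+0 mod 2 = 0
  c[2] = d·G[:,2] = (10010101001010001010110000)·(10000000000000000000000000) mod 2 = 1+0+0+0+0+0+0+0+0+0+0+0+0+0+0+0+0+0+0+0+0+0+0+0+0+0 mod 2 = 1
  c[3] = d·G[:,3] = (10010101001010001010110000)·(01110001111000111100001111) mod 2 = 0+0+0+1+0+0+0+1+0+0+1+0+0+0+0+0+1+0+0+0+0+0+0+0+0+0 mod 2 = 0
  c[4] = d·G[:,4] = (10010101001010001010110000)·(01000000000000000000000000) mod 2 = 0+0+0+0+0+0+0+0+0+0+0+0+0+0+0+0+0+0+0+0+0+0+0+0+0+0 mod 2 = 0
  c[5] = d·G[:,5] = (10010101001010001010110000)·(00100000000000000000000000) mod 2 = 0+0+0+0+0+0+0+0+0+0+0+0+0+0+0+0+0+0+0+0+0+0+0+0+0+0 mod 2 = 0
  c[6] = d·G[:,6] = (10010101001010001010110000)·(00010000000000000000000000) mod 2 = 0+0+0+1+0+0+0+0+0+0+0+0+0+0+0+0+0+0+0+0+0+0+0+0+0+0 mod 2 = 1
  c[7] = d·G[:,7] = (10010101001010001010110000)·(00001111111000000011111111) mod 2 = 0+0+0+0+0+1+0+1+0+0+1+0+0+0+0+0+0+0+1+0+1+1+0+0+0+0 mod 2 = 0
  c[8] = d·G[:,8] = (10010101001010001010110000)·(00001000000000000000000000) mod 2 = 0+0+0+0+0+0+0+0+0+0+0+0+0+0+0+0+0+0+0+0+0+0+0+0+0+0 mod 2 = 0
  c[9] = d·G[:,9] = (10010101001010001010110000)·(00000100000000000000000000) mod 2 = 0+0+0+0+0+1+0+0+0+0+0+0+0+0+0+0+0+0+0+0+0+0+0+0+0+0 mod 2 = 1
  c[10] = d·G[:,10] = (10010101001010001010110000)·(00000010000000000000000000) mod 2 = 0+0+0+0+0+0+0+0+0+0+0+0+0+0+0+0+0+0+0+0+0+0+0+0+0+0 mod 2 = 0
  c[11] = d·G[:,11] = (10010101001010001010110000)·(00000001000000000000000000) mod 2 = 0+0+0+0+0+0+0+1+0+0+0+0+0+0+0+0+0+0+0+0+0+0+0+0+0+0 mod 2 = 1
  c[12] = d·G[:,12] = (10010101001010001010110000)·(00000000100000000000000000) mod 2 = 0+0+0+0+0+0+0+0+0+0+0+0+0+0+0+0+0+0+0+0+0+0+0+0+0+0 mod 2 = 0
  c[13] = d·G[:,13] = (10010101001010001010110000)·(00000000010000000000000000) mod 2 = 0+0+0+0+0+0+0+0+0+0+0+0+0+0+0+0+0+0+0+0+0+0+0+0+0+0 mod 2 = 0
  c[14] = d·G[:,14] = (10010101001010001010110000)·(00000000001000000000000000) mod 2 = 0+0+0+0+0+0+0+0+0+0+1+0+0+0+0+0+0+0+0+0+0+0+0+0+0+0 mod 2 = 1
  c[15] = d·G[:,15] = (10010101001010001010110000)·(00000000000111111111111111) mod 2 = 0+0+0+0+0+0+0+0+0+0+0+0+1+0+0+0+1+0+1+0+1+1+0+0+0+0 mod 2 = 1
  c[16] = d·G[:,16] = (10010101001010001010110000)·(00000000000100000000000000) mod 2 = 0+0+0+0+0+0+0+0+0+0+0+0+0+0+0+0+0+0+0+0+0+0+0+0+0+0 mod 2 = 0
  c[17] = d·G[:,17] = (10010101001010001010110000)·(00000000000010000000000000) mod 2 = 0+0+0+0+0+0+0+0+0+0+0+0+1+0+0+0+0+0+0+0+0+0+0+0+0+0 mod 2 = 1
  c[18] = d·G[:,18] = (10010101001010001010110000)·(00000000000001000000000000) mod 2 = 0+0+0+0+0+0+0+0+0+0+0+0+0+0+0+0+0+0+0+0+0+0+0+0+0+0 mod 2 = 0
  c[19] = d·G[:,19] = (10010101001010001010110000)·(00000000000000100000000000) mod 2 = 0+0+0+0+0+0+0+0+0+0+0+0+0+0+0+0+0+0+0+0+0+0+0+0+0+0 mod 2 = 0
  c[20] = d·G[:,20] = (10010101001010001010110000)·(00000000000000010000000000) mod 2 = 0+0+0+0+0+0+0+0+0+0+0+0+0+0+0+0+0+0+0+0+0+0+0+0+0+0 mod 2 = 0
  c[21] = d·G[:,21] = (10010101001010001010110000)·(00000000000000001000000000) mod 2 = 0+0+0+0+0+0+0+0+0+0+0+0+0+0+0+0+1+0+0+0+0+0+0+0+0+0 mod 2 = 1
  c[22] = d·G[:,22] = (10010101001010001010110000)·(00000000000000000100000000) mod 2 = 0+0+0+0+0+0+0+0+0+0+0+0+0+0+0+0+0+0+0+0+0+0+0+0+0+0 mod 2 = 0
  c[23] = d·G[:,23] = (10010101001010001010110000)·(00000000000000000010000000) mod 2 = 0+0+0+0+0+0+0+0+0+0+0+0+0+0+0+0+0+0+1+0+0+0+0+0+0+0 mod 2 = 1
  c[24] = d·G[:,24] = (10010101001010001010110000)·(00000000000000000001000000) mod 2 = 0+0+0+0+0+0+0+0+0+0+0+0+0+0+0+0+0+0+0+0+0+0+0+0+0+0 mod 2 = 0
  c[25] = d·G[:,25] = (10010101001010001010110000)·(00000000000000000000100000) mod 2 = 0+0+0+0+0+0+0+0+0+0+0+0+0+0+0+0+0+0+0+0+1+0+0+0+0+0 mod 2 = 1
  c[26] = d·G[:,26] = (10010101001010001010110000)·(00000000000000000000010000) mod 2 = 0+0+0+0+0+0+0+0+0+0+0+0+0+0+0+0+0+0+0+0+0+1+0+0+0+0 mod 2 = 1
  c[27] = d·G[:,27] = (10010101001010001010110000)·(00000000000000000000001000) mod 2 = 0+0+0+0+0+0+0+0+0+0+0+0+0+0+0+0+0+0+0+0+0+0+0+0+0+0 mod 2 = 0
  c[28] = d·G[:,28] = (10010101001010001010110000)·(00000000000000000000000100) mod 2 = 0+0+0+0+0+0+0+0+0+0+0+0+0+0+0+0+0+0+0+0+0+0+0+0+0+0 mod 2 = 0
  c[29] = d·G[:,29] = (10010101001010001010110000)·(00000000000000000000000010) mod 2 = 0+0+0+0+0+0+0+0+0+0+0+0+0+0+0+0+0+0+0+0+0+0+0+0+0+0 mod 2 = 0
  c[30] = d·G[:,30] = (10010101001010001010110000)·(00000000000000000000000001) mod 2 = 0+0+0+0+0+0+0+0+0+0+0+0+0+0+0+0+0+0+0+0+0+0+0+0+0+0 mod 2 = 0
Codeword = 0010001001010011010001010110000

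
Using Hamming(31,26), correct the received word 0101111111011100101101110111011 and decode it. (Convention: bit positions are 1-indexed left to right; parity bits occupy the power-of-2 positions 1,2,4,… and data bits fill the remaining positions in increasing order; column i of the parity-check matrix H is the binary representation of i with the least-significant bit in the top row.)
Syndrome s = H · r^T (mod 2), r = 0101111111011100101101110111011:
  s[0] = (1010101010101010101010101010101)·(0101111111011100101101110111011) mod 2 = 0+0+0+0+1+0+1+0+1+0+0+0+1+0+0+0+1+0+1+0+0+0+1+0+0+0+1+0+0+0+1 mod 2 = 1
  s[1] = (0110011001100110011001100110011)·(0101111111011100101101110111011) mod 2 = 0+1+0+0+0+1+1+0+0+1+0+0+0+1+0+0+0+0+1+0+0+1+1+0+0+1+1+0+0+1+1 mod 2 = 0
  s[2] = (0001111000011110000111100001111)·(0101111111011100101101110111011) mod 2 = 0+0+0+1+1+1+1+0+0+0+0+1+1+1+0+0+0+0+0+1+0+1+1+0+0+0+0+1+0+1+1 mod 2 = 1
  s[3] = (0000000111111110000000011111111)·(0101111111011100101101110111011) mod 2 = 0+0+0+0+0+0+0+1+1+1+0+1+1+1+0+0+0+0+0+0+0+0+0+1+0+1+1+1+0+1+1 mod 2 = 0
  s[4] = (0000000000000001111111111111111)·(0101111111011100101101110111011) mod 2 = 0+0+0+0+0+0+0+0+0+0+0+0+0+0+0+0+1+0+1+1+0+1+1+1+0+1+1+1+0+1+1 mod 2 = 1
Syndrome = 10101
Column 21 of H equals this syndrome → error at bit 21 (1-indexed).
Flip bit 21: 0101111111011100101101110111011 → 0101111111011100101111110111011
Extract data bits at positions {3,5,6,7,9,10,11,12,13,14,15,17,18,19,20,21,22,23,24,25,26,27,28,29,30,31}: 01111101110101111110111011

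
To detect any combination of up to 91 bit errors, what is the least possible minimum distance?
Detecting e errors requires d_min ≥ e + 1 = 91 + 1 = 92.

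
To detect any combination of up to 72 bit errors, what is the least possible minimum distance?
Detecting e errors requires d_min ≥ e + 1 = 72 + 1 = 73.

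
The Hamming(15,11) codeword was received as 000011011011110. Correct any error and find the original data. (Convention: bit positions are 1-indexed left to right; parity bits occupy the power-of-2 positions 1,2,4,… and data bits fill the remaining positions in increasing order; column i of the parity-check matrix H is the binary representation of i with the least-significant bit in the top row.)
Syndrome s = H · r^T (mod 2), r = 000011011011110:
  s[0] = (101010101010101)·(000011011011110) mod 2 = 0+0+0+0+1+0+0+0+1+0+1+0+1+0+0 mod 2 = 0
  s[1] = (011001100110011)·(000011011011110) mod 2 = 0+0+0+0+0+1+0+0+0+0+1+0+0+1+0 mod 2 = 1
  s[2] = (000111100001111)·(000011011011110) mod 2 = 0+0+0+0+1+1+0+0+0+0+0+1+1+1+0 mod 2 = 1
  s[3] = (000000011111111)·(000011011011110) mod 2 = 0+0+0+0+0+0+0+1+1+0+1+1+1+1+0 mod 2 = 0
Syndrome = 0110
Column 6 of H equals this syndrome → error at bit 6 (1-indexed).
Flip bit 6: 000011011011110 → 000010011011110
Extract data bits at positions {3,5,6,7,9,10,11,12,13,14,15}: 01001011110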